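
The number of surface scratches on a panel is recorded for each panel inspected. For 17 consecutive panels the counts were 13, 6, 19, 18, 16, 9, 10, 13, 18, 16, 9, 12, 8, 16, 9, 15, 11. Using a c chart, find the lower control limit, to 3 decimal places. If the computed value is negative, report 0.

2.081

c̄ = (13 + 6 + 19 + 18 + 16 + 9 + 10 + 13 + 18 + 16 + 9 + 12 + 8 + 16 + 9 + 15 + 11) / 17 = 218 / 17 = 12.8235
LCL = c̄ − 3√c̄ = 12.8235 − 3 × 3.5810 = 2.0805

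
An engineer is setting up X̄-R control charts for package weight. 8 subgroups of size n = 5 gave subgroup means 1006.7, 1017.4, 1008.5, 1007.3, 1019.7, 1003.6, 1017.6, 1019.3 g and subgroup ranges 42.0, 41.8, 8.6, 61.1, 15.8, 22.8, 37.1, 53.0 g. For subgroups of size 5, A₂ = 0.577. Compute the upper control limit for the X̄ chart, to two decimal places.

1032.87

X̄̄ = (1006.7 + 1017.4 + 1008.5 + 1007.3 + 1019.7 + 1003.6 + 1017.6 + 1019.3) / 8 = 8100.1000 / 8 = 1012.5125
R̄ = (42.0 + 41.8 + 8.6 + 61.1 + 15.8 + 22.8 + 37.1 + 53.0) / 8 = 282.2000 / 8 = 35.2750
UCL = X̄̄ + A₂·R̄ = 1012.5125 + 0.577 × 35.2750 = 1032.8662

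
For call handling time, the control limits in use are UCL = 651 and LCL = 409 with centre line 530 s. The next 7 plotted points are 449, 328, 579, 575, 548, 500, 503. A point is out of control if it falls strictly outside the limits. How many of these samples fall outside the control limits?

1

Compare each point to [409, 651]: sample 2 = 328 < LCL.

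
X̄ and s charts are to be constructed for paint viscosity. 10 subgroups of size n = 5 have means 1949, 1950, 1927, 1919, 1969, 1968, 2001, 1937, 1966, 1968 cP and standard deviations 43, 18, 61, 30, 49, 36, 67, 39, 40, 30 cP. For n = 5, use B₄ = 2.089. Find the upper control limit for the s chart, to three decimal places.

86.276

s̄ = (43 + 18 + 61 + 30 + 49 + 36 + 67 + 39 + 40 + 30) / 10 = 41.3000
UCL_s = B₄·s̄ = 2.089 × 41.3000 = 86.2757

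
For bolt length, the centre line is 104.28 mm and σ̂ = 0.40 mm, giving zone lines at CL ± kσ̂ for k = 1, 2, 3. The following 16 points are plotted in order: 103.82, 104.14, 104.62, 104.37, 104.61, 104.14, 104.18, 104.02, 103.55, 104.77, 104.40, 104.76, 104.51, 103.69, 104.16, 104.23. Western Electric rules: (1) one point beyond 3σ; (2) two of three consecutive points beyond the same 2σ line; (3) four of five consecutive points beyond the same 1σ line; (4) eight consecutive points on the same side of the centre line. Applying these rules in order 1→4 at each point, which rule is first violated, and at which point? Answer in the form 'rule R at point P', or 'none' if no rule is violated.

none

Zone of each point (C = within 1σ̂, B = 1σ̂–2σ̂, A = 2σ̂–3σ̂, * = beyond 3σ̂; sign = side of CL): 1:-B, 2:-C, 3:+C, 4:+C, 5:+C, 6:-C, 7:-C, 8:-C, 9:-B, 10:+B, 11:+C, 12:+B, 13:+C, 14:-B, 15:-C, 16:-C
No rule fires across all 16 points.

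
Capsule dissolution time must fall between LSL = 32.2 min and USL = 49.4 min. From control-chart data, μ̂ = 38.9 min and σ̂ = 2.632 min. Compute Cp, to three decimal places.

Cp = (USL − LSL) / (6σ̂) = (49.4 − 32.2) / (6 × 2.632) = 17.2000 / 15.7920 = 1.0892

1.089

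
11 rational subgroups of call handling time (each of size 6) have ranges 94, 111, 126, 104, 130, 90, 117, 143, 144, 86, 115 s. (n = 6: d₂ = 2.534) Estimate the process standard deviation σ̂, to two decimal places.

R̄ = (94 + 111 + 126 + 104 + 130 + 90 + 117 + 143 + 144 + 86 + 115) / 11 = 114.5455
σ̂ = R̄ / d₂ = 114.5455 / 2.534 = 45.2034

45.20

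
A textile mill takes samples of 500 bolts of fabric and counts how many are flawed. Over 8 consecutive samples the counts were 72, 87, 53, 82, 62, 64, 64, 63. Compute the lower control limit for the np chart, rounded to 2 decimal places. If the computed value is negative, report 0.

45.33

p̄ = Σdᵢ / (k·n) = 547 / (8 × 500) = 0.13675
LCL = np̄ − 3·√(np̄(1−p̄)) = 68.3750 − 3 × 7.6828 = 45.3267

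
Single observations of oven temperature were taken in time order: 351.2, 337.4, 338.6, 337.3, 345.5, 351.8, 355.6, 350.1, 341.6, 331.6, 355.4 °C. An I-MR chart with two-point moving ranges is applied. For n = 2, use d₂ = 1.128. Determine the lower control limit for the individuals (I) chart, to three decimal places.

323.185

X̄ = (351.2 + 337.4 + 338.6 + 337.3 + 345.5 + 351.8 + 355.6 + 350.1 + 341.6 + 331.6 + 355.4) / 11 = 345.1000
Moving ranges: 13.8, 1.2, 1.3, 8.2, 6.3, 3.8, 5.5, 8.5, 10.0, 23.8; M̄R̄ = 82.4000 / 10 = 8.2400
LCL = X̄ − 3·M̄R̄/d₂ = 345.1000 − 3 × 8.2400 / 1.128 = 323.1851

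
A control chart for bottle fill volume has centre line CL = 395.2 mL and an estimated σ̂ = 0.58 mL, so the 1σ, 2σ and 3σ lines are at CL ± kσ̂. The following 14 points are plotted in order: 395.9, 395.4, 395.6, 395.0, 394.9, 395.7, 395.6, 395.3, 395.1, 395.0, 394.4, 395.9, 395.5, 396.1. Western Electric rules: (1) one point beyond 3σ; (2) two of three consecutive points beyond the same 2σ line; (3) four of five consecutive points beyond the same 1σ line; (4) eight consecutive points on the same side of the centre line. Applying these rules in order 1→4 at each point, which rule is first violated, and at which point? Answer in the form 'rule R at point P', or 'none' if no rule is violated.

none

Zone of each point (C = within 1σ̂, B = 1σ̂–2σ̂, A = 2σ̂–3σ̂, * = beyond 3σ̂; sign = side of CL): 1:+B, 2:+C, 3:+C, 4:-C, 5:-C, 6:+C, 7:+C, 8:+C, 9:-C, 10:-C, 11:-B, 12:+B, 13:+C, 14:+B
No rule fires across all 14 points.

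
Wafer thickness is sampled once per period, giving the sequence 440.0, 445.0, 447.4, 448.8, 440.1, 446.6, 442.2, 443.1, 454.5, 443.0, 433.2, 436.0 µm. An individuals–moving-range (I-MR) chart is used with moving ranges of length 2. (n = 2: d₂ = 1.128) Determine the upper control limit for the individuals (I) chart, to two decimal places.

X̄ = (440.0 + 445.0 + 447.4 + 448.8 + 440.1 + 446.6 + 442.2 + 443.1 + 454.5 + 443.0 + 433.2 + 436.0) / 12 = 443.3250
Moving ranges: 5.0, 2.4, 1.4, 8.7, 6.5, 4.4, 0.9, 11.4, 11.5, 9.8, 2.8; M̄R̄ = 64.8000 / 11 = 5.8909
UCL = X̄ + 3·M̄R̄/d₂ = 443.3250 + 3 × 5.8909 / 1.128 = 458.9923

458.99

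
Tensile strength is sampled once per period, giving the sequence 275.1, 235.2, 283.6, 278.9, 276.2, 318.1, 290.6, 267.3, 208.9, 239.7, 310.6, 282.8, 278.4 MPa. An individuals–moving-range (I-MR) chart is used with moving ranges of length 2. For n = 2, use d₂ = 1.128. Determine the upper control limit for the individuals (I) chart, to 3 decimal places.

X̄ = (275.1 + 235.2 + 283.6 + 278.9 + 276.2 + 318.1 + 290.6 + 267.3 + 208.9 + 239.7 + 310.6 + 282.8 + 278.4) / 13 = 272.7231
Moving ranges: 39.9, 48.4, 4.7, 2.7, 41.9, 27.5, 23.3, 58.4, 30.8, 70.9, 27.8, 4.4; M̄R̄ = 380.7000 / 12 = 31.7250
UCL = X̄ + 3·M̄R̄/d₂ = 272.7231 + 3 × 31.7250 / 1.128 = 357.0981

357.098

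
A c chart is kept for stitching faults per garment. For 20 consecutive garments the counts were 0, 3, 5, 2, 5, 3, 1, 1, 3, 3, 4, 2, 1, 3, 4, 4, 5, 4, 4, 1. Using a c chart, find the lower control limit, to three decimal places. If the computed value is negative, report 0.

0.000

c̄ = (0 + 3 + 5 + 2 + 5 + 3 + 1 + 1 + 3 + 3 + 4 + 2 + 1 + 3 + 4 + 4 + 5 + 4 + 4 + 1) / 20 = 58 / 20 = 2.9000
LCL = c̄ − 3√c̄ = 2.9000 − 3 × 1.7029 = -2.2088 → 0 (cannot be negative)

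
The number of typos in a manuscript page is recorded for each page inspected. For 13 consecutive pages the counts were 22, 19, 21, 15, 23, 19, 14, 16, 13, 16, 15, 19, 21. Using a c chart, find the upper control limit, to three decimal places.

30.624

c̄ = (22 + 19 + 21 + 15 + 23 + 19 + 14 + 16 + 13 + 16 + 15 + 19 + 21) / 13 = 233 / 13 = 17.9231
UCL = c̄ + 3√c̄ = 17.9231 + 3 × √17.9231 = 17.9231 + 3 × 4.2336 = 30.6238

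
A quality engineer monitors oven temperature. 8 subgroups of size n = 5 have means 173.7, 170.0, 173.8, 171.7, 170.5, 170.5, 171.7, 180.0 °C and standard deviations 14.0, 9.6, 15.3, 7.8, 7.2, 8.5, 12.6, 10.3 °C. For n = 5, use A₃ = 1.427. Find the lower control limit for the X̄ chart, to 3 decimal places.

157.522

X̄̄ = (173.7 + 170.0 + 173.8 + 171.7 + 170.5 + 170.5 + 171.7 + 180.0) / 8 = 172.7375
s̄ = (14.0 + 9.6 + 15.3 + 7.8 + 7.2 + 8.5 + 12.6 + 10.3) / 8 = 10.6625
LCL = X̄̄ − A₃·s̄ = 172.7375 − 1.427 × 10.6625 = 157.5221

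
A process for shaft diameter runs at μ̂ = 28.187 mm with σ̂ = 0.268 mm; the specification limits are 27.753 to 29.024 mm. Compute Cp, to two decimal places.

Cp = (USL − LSL) / (6σ̂) = (29.024 − 27.753) / (6 × 0.268) = 1.2710 / 1.6080 = 0.7904

0.79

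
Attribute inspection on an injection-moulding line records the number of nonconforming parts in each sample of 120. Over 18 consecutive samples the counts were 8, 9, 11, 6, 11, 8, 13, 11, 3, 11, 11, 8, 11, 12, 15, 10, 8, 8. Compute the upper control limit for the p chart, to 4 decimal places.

p̄ = Σdᵢ / (k·n) = 174 / (18 × 120) = 0.08056
UCL = p̄ + 3·√(p̄(1−p̄)/n) = 0.08056 + 3 × √(0.08056×0.91944/120) = 0.08056 + 3 × 0.02484 = 0.15509

0.1551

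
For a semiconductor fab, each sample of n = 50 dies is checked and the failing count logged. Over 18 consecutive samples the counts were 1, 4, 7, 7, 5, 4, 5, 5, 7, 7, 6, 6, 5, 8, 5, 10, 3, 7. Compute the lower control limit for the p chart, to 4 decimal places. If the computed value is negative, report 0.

0.0000

p̄ = Σdᵢ / (k·n) = 102 / (18 × 50) = 0.11333
LCL = p̄ − 3·√(p̄(1−p̄)/n) = 0.11333 − 3 × 0.04483 = -0.02116 → 0 (negative, so LCL = 0)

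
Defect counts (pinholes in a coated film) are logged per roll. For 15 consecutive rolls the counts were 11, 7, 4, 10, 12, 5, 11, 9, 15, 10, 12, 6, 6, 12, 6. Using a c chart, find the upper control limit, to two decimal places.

c̄ = (11 + 7 + 4 + 10 + 12 + 5 + 11 + 9 + 15 + 10 + 12 + 6 + 6 + 12 + 6) / 15 = 136 / 15 = 9.0667
UCL = c̄ + 3√c̄ = 9.0667 + 3 × √9.0667 = 9.0667 + 3 × 3.0111 = 18.0999

18.10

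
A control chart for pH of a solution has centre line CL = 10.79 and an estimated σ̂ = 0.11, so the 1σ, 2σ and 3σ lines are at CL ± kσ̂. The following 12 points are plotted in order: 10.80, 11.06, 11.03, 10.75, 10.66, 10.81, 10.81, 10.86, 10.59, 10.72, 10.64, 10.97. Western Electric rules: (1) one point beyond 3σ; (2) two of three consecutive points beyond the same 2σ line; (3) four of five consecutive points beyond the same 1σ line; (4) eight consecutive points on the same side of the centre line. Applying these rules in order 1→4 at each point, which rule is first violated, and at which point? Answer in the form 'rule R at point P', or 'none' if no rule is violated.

rule 2 at point 3

Zone of each point (C = within 1σ̂, B = 1σ̂–2σ̂, A = 2σ̂–3σ̂, * = beyond 3σ̂; sign = side of CL): 1:+C, 2:+A, 3:+A, 4:-C, 5:-B, 6:+C, 7:+C, 8:+C, 9:-B, 10:-C, 11:-B, 12:+B
Rule 2 (two of three consecutive points beyond the same 2σ limit) is satisfied at point 3.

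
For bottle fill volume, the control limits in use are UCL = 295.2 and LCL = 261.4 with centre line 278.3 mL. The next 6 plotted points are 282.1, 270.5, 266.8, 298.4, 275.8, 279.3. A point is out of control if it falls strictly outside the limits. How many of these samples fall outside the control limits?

1

Compare each point to [261.4, 295.2]: sample 4 = 298.4 > UCL.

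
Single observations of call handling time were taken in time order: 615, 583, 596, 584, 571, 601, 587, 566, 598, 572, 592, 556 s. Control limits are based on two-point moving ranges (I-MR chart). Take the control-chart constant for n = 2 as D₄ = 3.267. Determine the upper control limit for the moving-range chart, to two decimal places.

Moving ranges: 32, 13, 12, 13, 30, 14, 21, 32, 26, 20, 36; M̄R̄ = 249.0000 / 11 = 22.6364
UCL_MR = D₄·M̄R̄ = 3.267 × 22.6364 = 73.9530

73.95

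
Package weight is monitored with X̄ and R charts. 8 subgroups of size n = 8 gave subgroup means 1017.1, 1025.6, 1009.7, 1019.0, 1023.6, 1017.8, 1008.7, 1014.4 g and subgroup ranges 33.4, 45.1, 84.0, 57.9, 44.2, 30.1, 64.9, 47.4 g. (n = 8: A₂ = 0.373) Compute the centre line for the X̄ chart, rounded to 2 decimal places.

X̄̄ = (1017.1 + 1025.6 + 1009.7 + 1019.0 + 1023.6 + 1017.8 + 1008.7 + 1014.4) / 8 = 8135.9000 / 8 = 1016.9875
CL = X̄̄ = 1016.9875

1016.99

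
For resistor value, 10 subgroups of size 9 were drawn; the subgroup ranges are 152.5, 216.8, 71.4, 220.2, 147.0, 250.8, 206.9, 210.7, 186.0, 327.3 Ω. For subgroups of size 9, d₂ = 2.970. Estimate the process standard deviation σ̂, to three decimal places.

R̄ = (152.5 + 216.8 + 71.4 + 220.2 + 147.0 + 250.8 + 206.9 + 210.7 + 186.0 + 327.3) / 10 = 198.9600
σ̂ = R̄ / d₂ = 198.9600 / 2.970 = 66.9899

66.990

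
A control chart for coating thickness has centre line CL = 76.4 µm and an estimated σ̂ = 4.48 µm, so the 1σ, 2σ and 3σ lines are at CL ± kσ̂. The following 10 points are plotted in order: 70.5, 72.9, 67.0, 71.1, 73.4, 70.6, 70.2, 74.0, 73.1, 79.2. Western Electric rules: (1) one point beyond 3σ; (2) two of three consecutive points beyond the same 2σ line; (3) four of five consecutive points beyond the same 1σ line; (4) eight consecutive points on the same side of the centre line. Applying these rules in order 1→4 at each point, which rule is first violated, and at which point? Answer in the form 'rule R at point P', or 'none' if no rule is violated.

rule 3 at point 7

Zone of each point (C = within 1σ̂, B = 1σ̂–2σ̂, A = 2σ̂–3σ̂, * = beyond 3σ̂; sign = side of CL): 1:-B, 2:-C, 3:-A, 4:-B, 5:-C, 6:-B, 7:-B, 8:-C, 9:-C, 10:+C
Rule 3 (four of five consecutive points beyond the same 1σ limit) is satisfied at point 7.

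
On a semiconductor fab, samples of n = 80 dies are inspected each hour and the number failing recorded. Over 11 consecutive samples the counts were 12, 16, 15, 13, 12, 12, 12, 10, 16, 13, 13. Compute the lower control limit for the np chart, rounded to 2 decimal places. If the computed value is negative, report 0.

3.16

p̄ = Σdᵢ / (k·n) = 144 / (11 × 80) = 0.16364
LCL = np̄ − 3·√(np̄(1−p̄)) = 13.0909 − 3 × 3.3089 = 3.1642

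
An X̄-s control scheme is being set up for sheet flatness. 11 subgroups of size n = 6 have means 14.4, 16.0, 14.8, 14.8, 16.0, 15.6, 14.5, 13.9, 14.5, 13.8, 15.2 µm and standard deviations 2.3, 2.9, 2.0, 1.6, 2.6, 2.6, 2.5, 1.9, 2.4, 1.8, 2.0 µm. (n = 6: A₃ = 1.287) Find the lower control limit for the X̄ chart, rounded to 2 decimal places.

11.99

X̄̄ = (14.4 + 16.0 + 14.8 + 14.8 + 16.0 + 15.6 + 14.5 + 13.9 + 14.5 + 13.8 + 15.2) / 11 = 14.8636
s̄ = (2.3 + 2.9 + 2.0 + 1.6 + 2.6 + 2.6 + 2.5 + 1.9 + 2.4 + 1.8 + 2.0) / 11 = 2.2364
LCL = X̄̄ − A₃·s̄ = 14.8636 − 1.287 × 2.2364 = 11.9854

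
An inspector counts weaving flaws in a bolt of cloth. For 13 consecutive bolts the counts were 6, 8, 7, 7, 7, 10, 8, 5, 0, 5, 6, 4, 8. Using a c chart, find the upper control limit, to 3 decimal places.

13.719

c̄ = (6 + 8 + 7 + 7 + 7 + 10 + 8 + 5 + 0 + 5 + 6 + 4 + 8) / 13 = 81 / 13 = 6.2308
UCL = c̄ + 3√c̄ = 6.2308 + 3 × √6.2308 = 6.2308 + 3 × 2.4962 = 13.7192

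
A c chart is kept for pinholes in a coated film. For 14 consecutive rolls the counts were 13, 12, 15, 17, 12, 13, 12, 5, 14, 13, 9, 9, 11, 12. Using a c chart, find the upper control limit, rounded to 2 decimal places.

c̄ = (13 + 12 + 15 + 17 + 12 + 13 + 12 + 5 + 14 + 13 + 9 + 9 + 11 + 12) / 14 = 167 / 14 = 11.9286
UCL = c̄ + 3√c̄ = 11.9286 + 3 × √11.9286 = 11.9286 + 3 × 3.4538 = 22.2899

22.29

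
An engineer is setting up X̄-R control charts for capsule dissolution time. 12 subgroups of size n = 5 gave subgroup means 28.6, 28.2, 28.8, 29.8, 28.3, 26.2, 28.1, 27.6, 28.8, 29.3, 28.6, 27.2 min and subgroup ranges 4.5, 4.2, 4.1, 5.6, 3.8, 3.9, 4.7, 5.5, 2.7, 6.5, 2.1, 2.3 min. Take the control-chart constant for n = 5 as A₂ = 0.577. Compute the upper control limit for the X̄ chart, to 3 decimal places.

30.691

X̄̄ = (28.6 + 28.2 + 28.8 + 29.8 + 28.3 + 26.2 + 28.1 + 27.6 + 28.8 + 29.3 + 28.6 + 27.2) / 12 = 339.5000 / 12 = 28.2917
R̄ = (4.5 + 4.2 + 4.1 + 5.6 + 3.8 + 3.9 + 4.7 + 5.5 + 2.7 + 6.5 + 2.1 + 2.3) / 12 = 49.9000 / 12 = 4.1583
UCL = X̄̄ + A₂·R̄ = 28.2917 + 0.577 × 4.1583 = 30.6910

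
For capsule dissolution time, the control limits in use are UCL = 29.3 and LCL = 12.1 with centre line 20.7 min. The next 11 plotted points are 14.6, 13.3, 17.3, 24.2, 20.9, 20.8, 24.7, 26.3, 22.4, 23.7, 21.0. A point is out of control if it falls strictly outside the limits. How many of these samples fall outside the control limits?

0

All 11 points lie within [12.1, 29.3].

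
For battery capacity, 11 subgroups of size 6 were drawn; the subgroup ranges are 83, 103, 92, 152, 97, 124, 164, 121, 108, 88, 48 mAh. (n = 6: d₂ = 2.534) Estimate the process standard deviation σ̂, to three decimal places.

42.333

R̄ = (83 + 103 + 92 + 152 + 97 + 124 + 164 + 121 + 108 + 88 + 48) / 11 = 107.2727
σ̂ = R̄ / d₂ = 107.2727 / 2.534 = 42.3334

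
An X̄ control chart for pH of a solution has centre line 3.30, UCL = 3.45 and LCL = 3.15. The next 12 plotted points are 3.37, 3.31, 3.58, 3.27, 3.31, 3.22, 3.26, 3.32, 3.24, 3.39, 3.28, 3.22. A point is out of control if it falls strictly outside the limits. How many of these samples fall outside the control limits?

1

Compare each point to [3.15, 3.45]: sample 3 = 3.58 > UCL.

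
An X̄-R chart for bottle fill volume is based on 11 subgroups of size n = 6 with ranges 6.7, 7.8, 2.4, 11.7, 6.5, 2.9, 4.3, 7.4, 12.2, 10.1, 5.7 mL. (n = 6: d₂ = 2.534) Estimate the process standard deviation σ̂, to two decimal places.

R̄ = (6.7 + 7.8 + 2.4 + 11.7 + 6.5 + 2.9 + 4.3 + 7.4 + 12.2 + 10.1 + 5.7) / 11 = 7.0636
σ̂ = R̄ / d₂ = 7.0636 / 2.534 = 2.7875

2.79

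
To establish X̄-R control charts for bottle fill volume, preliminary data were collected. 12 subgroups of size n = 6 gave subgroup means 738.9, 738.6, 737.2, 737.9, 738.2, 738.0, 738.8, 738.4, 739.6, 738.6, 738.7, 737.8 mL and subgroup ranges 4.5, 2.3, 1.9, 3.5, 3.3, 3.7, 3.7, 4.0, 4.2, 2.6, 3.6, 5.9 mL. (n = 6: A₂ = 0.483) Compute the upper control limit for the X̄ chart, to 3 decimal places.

740.130

X̄̄ = (738.9 + 738.6 + 737.2 + 737.9 + 738.2 + 738.0 + 738.8 + 738.4 + 739.6 + 738.6 + 738.7 + 737.8) / 12 = 8860.7000 / 12 = 738.3917
R̄ = (4.5 + 2.3 + 1.9 + 3.5 + 3.3 + 3.7 + 3.7 + 4.0 + 4.2 + 2.6 + 3.6 + 5.9) / 12 = 43.2000 / 12 = 3.6000
UCL = X̄̄ + A₂·R̄ = 738.3917 + 0.483 × 3.6000 = 740.1305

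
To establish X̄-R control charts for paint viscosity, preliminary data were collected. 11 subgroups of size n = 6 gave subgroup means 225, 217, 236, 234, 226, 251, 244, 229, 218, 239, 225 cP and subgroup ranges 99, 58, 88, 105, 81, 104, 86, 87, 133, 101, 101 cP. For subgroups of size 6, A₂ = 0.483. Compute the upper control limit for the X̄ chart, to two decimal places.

X̄̄ = (225 + 217 + 236 + 234 + 226 + 251 + 244 + 229 + 218 + 239 + 225) / 11 = 2544.0000 / 11 = 231.2727
R̄ = (99 + 58 + 88 + 105 + 81 + 104 + 86 + 87 + 133 + 101 + 101) / 11 = 1043.0000 / 11 = 94.8182
UCL = X̄̄ + A₂·R̄ = 231.2727 + 0.483 × 94.8182 = 277.0699

277.07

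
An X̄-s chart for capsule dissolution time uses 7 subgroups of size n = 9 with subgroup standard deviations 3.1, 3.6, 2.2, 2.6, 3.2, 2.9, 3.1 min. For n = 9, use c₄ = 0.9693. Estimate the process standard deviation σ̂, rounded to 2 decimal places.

s̄ = (3.1 + 3.6 + 2.2 + 2.6 + 3.2 + 2.9 + 3.1) / 7 = 2.9571
σ̂ = s̄ / c₄ = 2.9571 / 0.9693 = 3.0508

3.05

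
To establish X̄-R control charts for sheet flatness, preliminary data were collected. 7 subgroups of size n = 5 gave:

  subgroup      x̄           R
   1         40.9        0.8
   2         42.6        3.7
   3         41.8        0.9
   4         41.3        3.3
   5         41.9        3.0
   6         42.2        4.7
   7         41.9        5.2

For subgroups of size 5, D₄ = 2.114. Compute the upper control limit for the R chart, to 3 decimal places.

R̄ = (0.8 + 3.7 + 0.9 + 3.3 + 3.0 + 4.7 + 5.2) / 7 = 21.6000 / 7 = 3.0857
UCL_R = D₄·R̄ = 2.114 × 3.0857 = 6.5232

6.523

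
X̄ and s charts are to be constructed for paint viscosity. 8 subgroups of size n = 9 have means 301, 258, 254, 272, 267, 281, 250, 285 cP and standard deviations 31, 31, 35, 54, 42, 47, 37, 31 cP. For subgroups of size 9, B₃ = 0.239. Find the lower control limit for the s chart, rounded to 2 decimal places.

9.20

s̄ = (31 + 31 + 35 + 54 + 42 + 47 + 37 + 31) / 8 = 38.5000
LCL_s = B₃·s̄ = 0.239 × 38.5000 = 9.2015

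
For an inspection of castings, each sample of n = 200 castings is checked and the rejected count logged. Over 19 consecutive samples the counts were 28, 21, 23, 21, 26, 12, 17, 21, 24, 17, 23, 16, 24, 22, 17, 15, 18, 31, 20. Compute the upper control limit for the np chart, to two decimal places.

p̄ = Σdᵢ / (k·n) = 396 / (19 × 200) = 0.10421
UCL = np̄ + 3·√(np̄(1−p̄)) = 20.8421 + 3 × √(20.8421×0.89579) = 20.8421 + 3 × 4.3209 = 33.8048

33.80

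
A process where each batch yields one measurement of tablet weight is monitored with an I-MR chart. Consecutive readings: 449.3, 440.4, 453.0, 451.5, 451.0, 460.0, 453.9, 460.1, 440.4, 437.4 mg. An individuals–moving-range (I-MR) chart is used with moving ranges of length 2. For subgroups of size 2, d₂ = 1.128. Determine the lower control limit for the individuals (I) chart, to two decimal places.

X̄ = (449.3 + 440.4 + 453.0 + 451.5 + 451.0 + 460.0 + 453.9 + 460.1 + 440.4 + 437.4) / 10 = 449.7000
Moving ranges: 8.9, 12.6, 1.5, 0.5, 9.0, 6.1, 6.2, 19.7, 3.0; M̄R̄ = 67.5000 / 9 = 7.5000
LCL = X̄ − 3·M̄R̄/d₂ = 449.7000 − 3 × 7.5000 / 1.128 = 429.7532

429.75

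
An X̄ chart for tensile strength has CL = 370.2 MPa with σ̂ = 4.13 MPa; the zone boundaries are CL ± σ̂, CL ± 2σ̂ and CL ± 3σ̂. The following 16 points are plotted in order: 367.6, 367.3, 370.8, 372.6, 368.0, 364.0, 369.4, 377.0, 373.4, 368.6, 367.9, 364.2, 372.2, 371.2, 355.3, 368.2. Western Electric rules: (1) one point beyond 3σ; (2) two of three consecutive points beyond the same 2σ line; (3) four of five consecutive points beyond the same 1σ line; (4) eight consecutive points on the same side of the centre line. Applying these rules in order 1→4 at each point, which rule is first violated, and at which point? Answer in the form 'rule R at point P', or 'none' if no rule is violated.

rule 1 at point 15

Zone of each point (C = within 1σ̂, B = 1σ̂–2σ̂, A = 2σ̂–3σ̂, * = beyond 3σ̂; sign = side of CL): 1:-C, 2:-C, 3:+C, 4:+C, 5:-C, 6:-B, 7:-C, 8:+B, 9:+C, 10:-C, 11:-C, 12:-B, 13:+C, 14:+C, 15:-*, 16:-C
Rule 1 (one point beyond the 3σ limits) is satisfied at point 15.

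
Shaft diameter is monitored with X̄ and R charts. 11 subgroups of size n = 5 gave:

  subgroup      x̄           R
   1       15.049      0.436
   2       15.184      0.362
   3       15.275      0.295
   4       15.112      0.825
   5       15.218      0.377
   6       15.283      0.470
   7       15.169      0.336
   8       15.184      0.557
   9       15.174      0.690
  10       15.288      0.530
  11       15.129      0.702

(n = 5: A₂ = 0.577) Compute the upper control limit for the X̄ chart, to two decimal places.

X̄̄ = (15.049 + 15.184 + 15.275 + 15.112 + 15.218 + 15.283 + 15.169 + 15.184 + 15.174 + 15.288 + 15.129) / 11 = 167.0650 / 11 = 15.1877
R̄ = (0.436 + 0.362 + 0.295 + 0.825 + 0.377 + 0.470 + 0.336 + 0.557 + 0.690 + 0.530 + 0.702) / 11 = 5.5800 / 11 = 0.5073
UCL = X̄̄ + A₂·R̄ = 15.1877 + 0.577 × 0.5073 = 15.4804

15.48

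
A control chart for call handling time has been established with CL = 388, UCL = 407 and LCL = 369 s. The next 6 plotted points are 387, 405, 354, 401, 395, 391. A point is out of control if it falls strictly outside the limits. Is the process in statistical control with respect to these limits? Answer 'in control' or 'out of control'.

Compare each point to [369, 407]: sample 3 = 354 < LCL.

out of control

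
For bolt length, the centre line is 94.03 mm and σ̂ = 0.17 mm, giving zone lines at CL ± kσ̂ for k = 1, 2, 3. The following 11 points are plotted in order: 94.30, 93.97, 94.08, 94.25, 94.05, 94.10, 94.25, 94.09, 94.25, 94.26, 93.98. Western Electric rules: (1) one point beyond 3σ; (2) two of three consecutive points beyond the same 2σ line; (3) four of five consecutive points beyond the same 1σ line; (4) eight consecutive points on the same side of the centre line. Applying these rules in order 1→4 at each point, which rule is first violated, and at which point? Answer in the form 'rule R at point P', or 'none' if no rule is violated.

rule 4 at point 10

Zone of each point (C = within 1σ̂, B = 1σ̂–2σ̂, A = 2σ̂–3σ̂, * = beyond 3σ̂; sign = side of CL): 1:+B, 2:-C, 3:+C, 4:+B, 5:+C, 6:+C, 7:+B, 8:+C, 9:+B, 10:+B, 11:-C
Rule 4 (eight consecutive points on the same side of the centre line) is satisfied at point 10.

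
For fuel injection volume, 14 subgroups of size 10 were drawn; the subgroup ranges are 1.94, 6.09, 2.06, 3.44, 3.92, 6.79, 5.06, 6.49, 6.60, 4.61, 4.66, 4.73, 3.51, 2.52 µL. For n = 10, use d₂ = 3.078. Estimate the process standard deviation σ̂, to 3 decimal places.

1.449

R̄ = (1.94 + 6.09 + 2.06 + 3.44 + 3.92 + 6.79 + 5.06 + 6.49 + 6.60 + 4.61 + 4.66 + 4.73 + 3.51 + 2.52) / 14 = 4.4586
σ̂ = R̄ / d₂ = 4.4586 / 3.078 = 1.4485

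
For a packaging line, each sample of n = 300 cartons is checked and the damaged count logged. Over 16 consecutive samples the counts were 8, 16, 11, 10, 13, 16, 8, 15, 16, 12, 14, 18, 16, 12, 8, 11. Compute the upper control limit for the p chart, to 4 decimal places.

0.0774

p̄ = Σdᵢ / (k·n) = 204 / (16 × 300) = 0.04250
UCL = p̄ + 3·√(p̄(1−p̄)/n) = 0.04250 + 3 × √(0.04250×0.95750/300) = 0.04250 + 3 × 0.01165 = 0.07744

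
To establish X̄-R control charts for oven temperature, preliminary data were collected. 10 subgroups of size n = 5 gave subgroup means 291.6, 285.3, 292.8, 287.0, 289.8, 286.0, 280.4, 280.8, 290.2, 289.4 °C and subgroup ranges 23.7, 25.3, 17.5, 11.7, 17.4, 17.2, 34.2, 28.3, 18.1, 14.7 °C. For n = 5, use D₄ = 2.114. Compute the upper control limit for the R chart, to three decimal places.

43.992

R̄ = (23.7 + 25.3 + 17.5 + 11.7 + 17.4 + 17.2 + 34.2 + 28.3 + 18.1 + 14.7) / 10 = 208.1000 / 10 = 20.8100
UCL_R = D₄·R̄ = 2.114 × 20.8100 = 43.9923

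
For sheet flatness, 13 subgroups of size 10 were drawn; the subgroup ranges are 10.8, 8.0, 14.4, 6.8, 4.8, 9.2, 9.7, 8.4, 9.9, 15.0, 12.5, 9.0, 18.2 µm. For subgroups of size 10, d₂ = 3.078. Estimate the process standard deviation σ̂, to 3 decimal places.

3.416

R̄ = (10.8 + 8.0 + 14.4 + 6.8 + 4.8 + 9.2 + 9.7 + 8.4 + 9.9 + 15.0 + 12.5 + 9.0 + 18.2) / 13 = 10.5154
σ̂ = R̄ / d₂ = 10.5154 / 3.078 = 3.4163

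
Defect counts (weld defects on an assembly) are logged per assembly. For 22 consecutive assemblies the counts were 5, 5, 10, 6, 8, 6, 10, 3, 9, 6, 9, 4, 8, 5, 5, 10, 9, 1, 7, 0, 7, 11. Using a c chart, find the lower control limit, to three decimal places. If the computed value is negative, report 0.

c̄ = (5 + 5 + 10 + 6 + 8 + 6 + 10 + 3 + 9 + 6 + 9 + 4 + 8 + 5 + 5 + 10 + 9 + 1 + 7 + 0 + 7 + 11) / 22 = 144 / 22 = 6.5455
LCL = c̄ − 3√c̄ = 6.5455 − 3 × 2.5584 = -1.1298 → 0 (cannot be negative)

0.000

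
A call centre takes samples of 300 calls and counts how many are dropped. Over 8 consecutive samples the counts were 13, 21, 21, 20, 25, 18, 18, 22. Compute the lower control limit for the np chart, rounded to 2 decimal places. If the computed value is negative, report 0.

6.86

p̄ = Σdᵢ / (k·n) = 158 / (8 × 300) = 0.06583
LCL = np̄ − 3·√(np̄(1−p̄)) = 19.7500 − 3 × 4.2953 = 6.8640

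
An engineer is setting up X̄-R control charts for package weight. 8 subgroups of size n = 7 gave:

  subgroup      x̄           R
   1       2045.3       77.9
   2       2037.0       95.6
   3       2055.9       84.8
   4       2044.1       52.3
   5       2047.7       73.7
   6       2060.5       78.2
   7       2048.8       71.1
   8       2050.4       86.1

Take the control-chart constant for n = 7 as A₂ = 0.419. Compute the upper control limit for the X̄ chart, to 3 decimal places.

X̄̄ = (2045.3 + 2037.0 + 2055.9 + 2044.1 + 2047.7 + 2060.5 + 2048.8 + 2050.4) / 8 = 16389.7000 / 8 = 2048.7125
R̄ = (77.9 + 95.6 + 84.8 + 52.3 + 73.7 + 78.2 + 71.1 + 86.1) / 8 = 619.7000 / 8 = 77.4625
UCL = X̄̄ + A₂·R̄ = 2048.7125 + 0.419 × 77.4625 = 2081.1693

2081.169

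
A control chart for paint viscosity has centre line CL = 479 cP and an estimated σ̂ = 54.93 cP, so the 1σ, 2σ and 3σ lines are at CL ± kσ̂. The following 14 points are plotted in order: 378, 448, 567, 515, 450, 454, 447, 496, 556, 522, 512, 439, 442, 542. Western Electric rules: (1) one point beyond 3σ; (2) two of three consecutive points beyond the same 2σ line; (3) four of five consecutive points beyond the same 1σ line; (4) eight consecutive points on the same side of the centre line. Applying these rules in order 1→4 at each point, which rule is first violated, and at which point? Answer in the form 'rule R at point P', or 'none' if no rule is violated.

none

Zone of each point (C = within 1σ̂, B = 1σ̂–2σ̂, A = 2σ̂–3σ̂, * = beyond 3σ̂; sign = side of CL): 1:-B, 2:-C, 3:+B, 4:+C, 5:-C, 6:-C, 7:-C, 8:+C, 9:+B, 10:+C, 11:+C, 12:-C, 13:-C, 14:+B
No rule fires across all 14 points.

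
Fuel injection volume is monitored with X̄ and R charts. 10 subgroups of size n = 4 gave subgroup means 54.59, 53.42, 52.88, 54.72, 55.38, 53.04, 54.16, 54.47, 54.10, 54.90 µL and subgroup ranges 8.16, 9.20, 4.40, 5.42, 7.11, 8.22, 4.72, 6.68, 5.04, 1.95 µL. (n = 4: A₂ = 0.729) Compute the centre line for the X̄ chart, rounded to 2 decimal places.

54.17

X̄̄ = (54.59 + 53.42 + 52.88 + 54.72 + 55.38 + 53.04 + 54.16 + 54.47 + 54.10 + 54.90) / 10 = 541.6600 / 10 = 54.1660
CL = X̄̄ = 54.1660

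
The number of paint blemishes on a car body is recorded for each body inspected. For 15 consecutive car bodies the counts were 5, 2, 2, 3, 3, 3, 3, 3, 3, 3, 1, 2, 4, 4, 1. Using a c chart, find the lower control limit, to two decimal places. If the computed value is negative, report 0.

0.00

c̄ = (5 + 2 + 2 + 3 + 3 + 3 + 3 + 3 + 3 + 3 + 1 + 2 + 4 + 4 + 1) / 15 = 42 / 15 = 2.8000
LCL = c̄ − 3√c̄ = 2.8000 − 3 × 1.6733 = -2.2200 → 0 (cannot be negative)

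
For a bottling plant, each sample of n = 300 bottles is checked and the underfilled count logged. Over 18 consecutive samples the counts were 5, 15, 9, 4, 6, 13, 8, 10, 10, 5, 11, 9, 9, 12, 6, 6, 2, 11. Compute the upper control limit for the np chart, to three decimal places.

p̄ = Σdᵢ / (k·n) = 151 / (18 × 300) = 0.02796
UCL = np̄ + 3·√(np̄(1−p̄)) = 8.3889 + 3 × √(8.3889×0.97204) = 8.3889 + 3 × 2.8556 = 16.9556

16.956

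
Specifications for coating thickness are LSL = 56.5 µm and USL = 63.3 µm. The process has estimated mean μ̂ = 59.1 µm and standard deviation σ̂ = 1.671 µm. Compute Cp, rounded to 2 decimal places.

0.68

Cp = (USL − LSL) / (6σ̂) = (63.3 − 56.5) / (6 × 1.671) = 6.8000 / 10.0260 = 0.6782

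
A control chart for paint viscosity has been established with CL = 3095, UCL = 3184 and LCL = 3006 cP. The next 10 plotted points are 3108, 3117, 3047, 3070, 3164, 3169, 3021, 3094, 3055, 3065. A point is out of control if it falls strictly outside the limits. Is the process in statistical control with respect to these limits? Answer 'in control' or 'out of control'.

in control

All 10 points lie within [3006, 3184].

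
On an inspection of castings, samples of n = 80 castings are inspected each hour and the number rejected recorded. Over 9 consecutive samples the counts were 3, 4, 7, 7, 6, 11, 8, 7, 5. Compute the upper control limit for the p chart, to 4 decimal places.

p̄ = Σdᵢ / (k·n) = 58 / (9 × 80) = 0.08056
UCL = p̄ + 3·√(p̄(1−p̄)/n) = 0.08056 + 3 × √(0.08056×0.91944/80) = 0.08056 + 3 × 0.03043 = 0.17184

0.1718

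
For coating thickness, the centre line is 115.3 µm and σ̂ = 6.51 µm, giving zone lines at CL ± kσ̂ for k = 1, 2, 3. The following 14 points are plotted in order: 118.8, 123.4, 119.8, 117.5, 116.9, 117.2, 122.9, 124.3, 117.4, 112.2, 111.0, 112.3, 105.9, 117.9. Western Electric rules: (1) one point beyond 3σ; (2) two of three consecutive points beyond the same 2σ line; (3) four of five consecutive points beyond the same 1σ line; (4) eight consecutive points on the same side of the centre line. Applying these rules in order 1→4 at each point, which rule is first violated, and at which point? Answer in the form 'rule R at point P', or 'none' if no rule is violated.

rule 4 at point 8

Zone of each point (C = within 1σ̂, B = 1σ̂–2σ̂, A = 2σ̂–3σ̂, * = beyond 3σ̂; sign = side of CL): 1:+C, 2:+B, 3:+C, 4:+C, 5:+C, 6:+C, 7:+B, 8:+B, 9:+C, 10:-C, 11:-C, 12:-C, 13:-B, 14:+C
Rule 4 (eight consecutive points on the same side of the centre line) is satisfied at point 8.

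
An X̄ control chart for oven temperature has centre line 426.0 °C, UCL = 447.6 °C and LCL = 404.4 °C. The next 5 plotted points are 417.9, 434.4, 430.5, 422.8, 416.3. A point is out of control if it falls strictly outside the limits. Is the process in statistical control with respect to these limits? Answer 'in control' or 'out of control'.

in control

All 5 points lie within [404.4, 447.6].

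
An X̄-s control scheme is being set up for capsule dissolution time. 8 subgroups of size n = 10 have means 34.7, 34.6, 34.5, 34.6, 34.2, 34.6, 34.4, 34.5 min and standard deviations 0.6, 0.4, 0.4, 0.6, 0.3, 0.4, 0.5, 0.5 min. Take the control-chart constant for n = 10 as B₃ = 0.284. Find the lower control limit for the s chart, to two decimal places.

0.13

s̄ = (0.6 + 0.4 + 0.4 + 0.6 + 0.3 + 0.4 + 0.5 + 0.5) / 8 = 0.4625
LCL_s = B₃·s̄ = 0.284 × 0.4625 = 0.1313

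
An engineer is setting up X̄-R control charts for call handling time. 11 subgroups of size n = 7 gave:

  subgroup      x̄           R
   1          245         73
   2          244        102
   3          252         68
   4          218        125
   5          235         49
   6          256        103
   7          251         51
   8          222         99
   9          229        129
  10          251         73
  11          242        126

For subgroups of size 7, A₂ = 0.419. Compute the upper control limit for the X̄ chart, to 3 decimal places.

X̄̄ = (245 + 244 + 252 + 218 + 235 + 256 + 251 + 222 + 229 + 251 + 242) / 11 = 2645.0000 / 11 = 240.4545
R̄ = (73 + 102 + 68 + 125 + 49 + 103 + 51 + 99 + 129 + 73 + 126) / 11 = 998.0000 / 11 = 90.7273
UCL = X̄̄ + A₂·R̄ = 240.4545 + 0.419 × 90.7273 = 278.4693

278.469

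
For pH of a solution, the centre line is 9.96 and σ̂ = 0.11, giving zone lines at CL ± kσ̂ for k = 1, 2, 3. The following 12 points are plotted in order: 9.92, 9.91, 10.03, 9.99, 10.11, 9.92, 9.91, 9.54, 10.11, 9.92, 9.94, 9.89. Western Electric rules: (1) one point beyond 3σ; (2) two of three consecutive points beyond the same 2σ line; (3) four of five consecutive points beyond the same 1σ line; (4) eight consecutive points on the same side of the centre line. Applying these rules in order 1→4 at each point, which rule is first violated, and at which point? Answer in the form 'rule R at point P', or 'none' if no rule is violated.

rule 1 at point 8

Zone of each point (C = within 1σ̂, B = 1σ̂–2σ̂, A = 2σ̂–3σ̂, * = beyond 3σ̂; sign = side of CL): 1:-C, 2:-C, 3:+C, 4:+C, 5:+B, 6:-C, 7:-C, 8:-*, 9:+B, 10:-C, 11:-C, 12:-C
Rule 1 (one point beyond the 3σ limits) is satisfied at point 8.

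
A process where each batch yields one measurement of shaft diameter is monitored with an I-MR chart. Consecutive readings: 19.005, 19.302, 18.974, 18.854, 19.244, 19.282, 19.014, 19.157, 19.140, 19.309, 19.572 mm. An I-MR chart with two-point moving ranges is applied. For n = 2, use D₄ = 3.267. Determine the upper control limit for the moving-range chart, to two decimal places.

Moving ranges: 0.297, 0.328, 0.120, 0.390, 0.038, 0.268, 0.143, 0.017, 0.169, 0.263; M̄R̄ = 2.0330 / 10 = 0.2033
UCL_MR = D₄·M̄R̄ = 3.267 × 0.2033 = 0.6642

0.66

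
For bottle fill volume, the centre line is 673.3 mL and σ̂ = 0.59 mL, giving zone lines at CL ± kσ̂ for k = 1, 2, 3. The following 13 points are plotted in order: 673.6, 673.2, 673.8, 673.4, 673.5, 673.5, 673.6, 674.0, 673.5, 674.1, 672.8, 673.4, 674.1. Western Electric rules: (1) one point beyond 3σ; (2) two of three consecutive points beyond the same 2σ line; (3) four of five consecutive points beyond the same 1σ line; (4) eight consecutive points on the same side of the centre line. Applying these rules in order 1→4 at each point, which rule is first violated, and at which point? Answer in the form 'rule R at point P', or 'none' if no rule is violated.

Zone of each point (C = within 1σ̂, B = 1σ̂–2σ̂, A = 2σ̂–3σ̂, * = beyond 3σ̂; sign = side of CL): 1:+C, 2:-C, 3:+C, 4:+C, 5:+C, 6:+C, 7:+C, 8:+B, 9:+C, 10:+B, 11:-C, 12:+C, 13:+B
Rule 4 (eight consecutive points on the same side of the centre line) is satisfied at point 10.

rule 4 at point 10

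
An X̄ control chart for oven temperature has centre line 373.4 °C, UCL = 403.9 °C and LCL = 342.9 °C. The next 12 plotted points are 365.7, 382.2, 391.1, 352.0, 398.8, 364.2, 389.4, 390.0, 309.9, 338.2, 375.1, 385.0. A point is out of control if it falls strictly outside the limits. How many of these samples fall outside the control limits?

Compare each point to [342.9, 403.9]: sample 9 = 309.9 < LCL; sample 10 = 338.2 < LCL.

2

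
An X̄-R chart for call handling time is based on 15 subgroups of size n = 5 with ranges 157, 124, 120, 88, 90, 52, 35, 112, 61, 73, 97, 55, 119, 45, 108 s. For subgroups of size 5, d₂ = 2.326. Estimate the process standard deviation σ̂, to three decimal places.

38.292

R̄ = (157 + 124 + 120 + 88 + 90 + 52 + 35 + 112 + 61 + 73 + 97 + 55 + 119 + 45 + 108) / 15 = 89.0667
σ̂ = R̄ / d₂ = 89.0667 / 2.326 = 38.2918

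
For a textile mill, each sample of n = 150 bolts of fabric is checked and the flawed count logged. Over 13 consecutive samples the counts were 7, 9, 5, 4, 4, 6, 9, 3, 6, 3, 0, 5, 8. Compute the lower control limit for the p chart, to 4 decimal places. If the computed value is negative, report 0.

p̄ = Σdᵢ / (k·n) = 69 / (13 × 150) = 0.03538
LCL = p̄ − 3·√(p̄(1−p̄)/n) = 0.03538 − 3 × 0.01508 = -0.00987 → 0 (negative, so LCL = 0)

0.0000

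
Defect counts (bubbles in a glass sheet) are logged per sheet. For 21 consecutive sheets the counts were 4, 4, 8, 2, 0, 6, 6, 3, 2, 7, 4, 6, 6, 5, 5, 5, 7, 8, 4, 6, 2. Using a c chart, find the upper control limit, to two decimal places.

c̄ = (4 + 4 + 8 + 2 + 0 + 6 + 6 + 3 + 2 + 7 + 4 + 6 + 6 + 5 + 5 + 5 + 7 + 8 + 4 + 6 + 2) / 21 = 100 / 21 = 4.7619
UCL = c̄ + 3√c̄ = 4.7619 + 3 × √4.7619 = 4.7619 + 3 × 2.1822 = 11.3084

11.31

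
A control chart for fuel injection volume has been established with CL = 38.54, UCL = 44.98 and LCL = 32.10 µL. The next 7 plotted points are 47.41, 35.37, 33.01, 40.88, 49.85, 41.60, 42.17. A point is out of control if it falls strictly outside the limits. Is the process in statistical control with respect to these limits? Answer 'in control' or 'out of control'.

Compare each point to [32.10, 44.98]: sample 1 = 47.41 > UCL; sample 5 = 49.85 > UCL.

out of control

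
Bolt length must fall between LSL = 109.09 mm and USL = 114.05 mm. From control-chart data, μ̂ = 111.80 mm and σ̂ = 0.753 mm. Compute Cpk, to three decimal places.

0.996

Cpu = (USL − μ̂) / (3σ̂) = (114.05 − 111.80) / (3 × 0.753) = 0.9960; Cpl = (μ̂ − LSL) / (3σ̂) = (111.80 − 109.09) / (3 × 0.753) = 1.1996; Cpk = min(Cpu, Cpl) = 0.9960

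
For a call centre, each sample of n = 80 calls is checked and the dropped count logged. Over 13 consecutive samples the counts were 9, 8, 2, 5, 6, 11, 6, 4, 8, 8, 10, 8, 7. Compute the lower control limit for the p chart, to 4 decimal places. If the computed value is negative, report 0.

p̄ = Σdᵢ / (k·n) = 92 / (13 × 80) = 0.08846
LCL = p̄ − 3·√(p̄(1−p̄)/n) = 0.08846 − 3 × 0.03175 = -0.00678 → 0 (negative, so LCL = 0)

0.0000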